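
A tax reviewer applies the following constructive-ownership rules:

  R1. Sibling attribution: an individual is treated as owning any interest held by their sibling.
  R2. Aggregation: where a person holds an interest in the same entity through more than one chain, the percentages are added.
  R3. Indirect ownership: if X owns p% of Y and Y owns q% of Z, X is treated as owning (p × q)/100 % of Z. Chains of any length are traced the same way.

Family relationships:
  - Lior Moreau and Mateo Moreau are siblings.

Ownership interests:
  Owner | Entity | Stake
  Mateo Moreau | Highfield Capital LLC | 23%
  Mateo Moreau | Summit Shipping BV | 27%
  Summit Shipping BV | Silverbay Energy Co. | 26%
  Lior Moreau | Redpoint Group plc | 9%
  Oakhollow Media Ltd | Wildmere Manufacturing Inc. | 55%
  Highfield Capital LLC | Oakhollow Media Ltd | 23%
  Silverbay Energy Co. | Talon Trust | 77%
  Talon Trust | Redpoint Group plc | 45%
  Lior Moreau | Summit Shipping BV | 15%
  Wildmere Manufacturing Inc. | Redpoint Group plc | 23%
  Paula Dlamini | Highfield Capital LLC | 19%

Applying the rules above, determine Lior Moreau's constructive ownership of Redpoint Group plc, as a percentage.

13.452965%

By sibling attribution (R1), Lior Moreau is treated as also owning Mateo Moreau's interest in Summit Shipping BV, giving 15% + 27% = 42%.
By sibling attribution (R1), Lior Moreau is treated as owning Mateo Moreau's 23% interest in Highfield Capital LLC.
Chain via Summit Shipping BV → Silverbay Energy Co. → Talon Trust (R3): 42% × 26% × 77% × 45% = 3.78378% of Redpoint Group plc.
Direct interest in Redpoint Group plc: 9%.
Chain via Highfield Capital LLC → Oakhollow Media Ltd → Wildmere Manufacturing Inc. (R3): 23% × 23% × 55% × 23% = 0.669185% of Redpoint Group plc.
Aggregating (R2): 3.78378% + 9% + 0.669185% = 13.452965%.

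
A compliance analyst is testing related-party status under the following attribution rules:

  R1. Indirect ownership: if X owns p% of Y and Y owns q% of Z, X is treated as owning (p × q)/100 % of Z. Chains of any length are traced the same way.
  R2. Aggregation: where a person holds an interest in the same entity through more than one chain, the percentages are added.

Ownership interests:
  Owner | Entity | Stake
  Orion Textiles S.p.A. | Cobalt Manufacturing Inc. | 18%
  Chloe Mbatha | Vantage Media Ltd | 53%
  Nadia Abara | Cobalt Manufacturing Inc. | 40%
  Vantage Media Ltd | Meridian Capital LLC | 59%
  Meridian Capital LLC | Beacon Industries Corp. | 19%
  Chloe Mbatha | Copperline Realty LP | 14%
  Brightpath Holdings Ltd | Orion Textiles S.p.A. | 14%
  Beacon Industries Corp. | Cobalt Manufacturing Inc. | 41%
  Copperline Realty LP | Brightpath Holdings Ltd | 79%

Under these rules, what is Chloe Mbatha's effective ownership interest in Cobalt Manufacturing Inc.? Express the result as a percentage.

Chain via Copperline Realty LP → Brightpath Holdings Ltd → Orion Textiles S.p.A. (R1): 14% × 79% × 14% × 18% = 0.278712% of Cobalt Manufacturing Inc.
Chain via Vantage Media Ltd → Meridian Capital LLC → Beacon Industries Corp. (R1): 53% × 59% × 19% × 41% = 2.435933% of Cobalt Manufacturing Inc.
Aggregating (R2): 0.278712% + 2.435933% = 2.714645%.

2.714645%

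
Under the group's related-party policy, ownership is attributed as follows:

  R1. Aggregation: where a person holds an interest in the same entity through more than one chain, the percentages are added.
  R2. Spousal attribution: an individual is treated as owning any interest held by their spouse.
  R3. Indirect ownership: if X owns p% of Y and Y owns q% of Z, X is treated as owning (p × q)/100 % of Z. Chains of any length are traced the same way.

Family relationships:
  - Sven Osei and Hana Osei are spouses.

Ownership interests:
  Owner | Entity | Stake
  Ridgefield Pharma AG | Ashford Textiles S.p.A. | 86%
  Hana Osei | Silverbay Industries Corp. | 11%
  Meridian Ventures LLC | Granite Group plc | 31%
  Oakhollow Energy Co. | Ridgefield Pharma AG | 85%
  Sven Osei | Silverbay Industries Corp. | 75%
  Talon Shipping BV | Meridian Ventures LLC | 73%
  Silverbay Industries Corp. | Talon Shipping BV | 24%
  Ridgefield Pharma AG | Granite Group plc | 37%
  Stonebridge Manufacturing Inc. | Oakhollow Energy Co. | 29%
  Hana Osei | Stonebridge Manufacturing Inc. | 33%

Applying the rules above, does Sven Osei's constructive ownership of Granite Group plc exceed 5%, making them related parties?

Yes

By spousal attribution (R2), Sven Osei is treated as also owning Hana Osei's interest in Silverbay Industries Corp, giving 75% + 11% = 86%.
By spousal attribution (R2), Sven Osei is treated as owning Hana Osei's 33% interest in Stonebridge Manufacturing Inc.
Chain via Silverbay Industries Corp. → Talon Shipping BV → Meridian Ventures LLC (R3): 86% × 24% × 73% × 31% = 4.670832% of Granite Group plc.
Chain via Stonebridge Manufacturing Inc. → Oakhollow Energy Co. → Ridgefield Pharma AG (R3): 33% × 29% × 85% × 37% = 3.009765% of Granite Group plc.
Aggregating (R1): 4.670832% + 3.009765% = 7.680597%.
7.680597% exceeds the 5% threshold, so Sven is a related party to Granite Group plc.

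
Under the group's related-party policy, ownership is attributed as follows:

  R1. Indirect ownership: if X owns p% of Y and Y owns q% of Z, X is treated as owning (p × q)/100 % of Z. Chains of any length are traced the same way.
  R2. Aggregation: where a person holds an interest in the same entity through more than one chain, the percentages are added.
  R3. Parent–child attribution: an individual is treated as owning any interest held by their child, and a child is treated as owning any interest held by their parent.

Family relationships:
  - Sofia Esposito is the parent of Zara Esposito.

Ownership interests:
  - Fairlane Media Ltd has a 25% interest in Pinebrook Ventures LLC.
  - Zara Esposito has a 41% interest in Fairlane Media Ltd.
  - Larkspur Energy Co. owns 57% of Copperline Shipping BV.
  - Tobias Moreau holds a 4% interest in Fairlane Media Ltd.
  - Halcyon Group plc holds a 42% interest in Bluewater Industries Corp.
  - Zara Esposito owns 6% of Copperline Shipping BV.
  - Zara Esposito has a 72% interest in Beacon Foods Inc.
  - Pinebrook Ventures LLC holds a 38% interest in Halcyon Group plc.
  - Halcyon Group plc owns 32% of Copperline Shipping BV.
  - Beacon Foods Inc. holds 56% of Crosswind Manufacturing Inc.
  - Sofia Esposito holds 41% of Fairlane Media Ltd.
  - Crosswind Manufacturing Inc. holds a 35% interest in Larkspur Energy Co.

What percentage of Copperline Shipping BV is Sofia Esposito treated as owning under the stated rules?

16.53664%

By parent–child attribution (R3), Sofia Esposito is treated as also owning Zara Esposito's interest in Fairlane Media Ltd, giving 41% + 41% = 82%.
By parent–child attribution (R3), Sofia Esposito is treated as owning Zara Esposito's 72% interest in Beacon Foods Inc.
By parent–child attribution (R3), Sofia Esposito is treated as owning Zara Esposito's 6% interest in Copperline Shipping BV.
Chain via Fairlane Media Ltd → Pinebrook Ventures LLC → Halcyon Group plc (R1): 82% × 25% × 38% × 32% = 2.4928% of Copperline Shipping BV.
Chain via Beacon Foods Inc. → Crosswind Manufacturing Inc. → Larkspur Energy Co. (R1): 72% × 56% × 35% × 57% = 8.04384% of Copperline Shipping BV.
Direct interest in Copperline Shipping BV: 6%.
Aggregating (R2): 2.4928% + 8.04384% + 6% = 16.53664%.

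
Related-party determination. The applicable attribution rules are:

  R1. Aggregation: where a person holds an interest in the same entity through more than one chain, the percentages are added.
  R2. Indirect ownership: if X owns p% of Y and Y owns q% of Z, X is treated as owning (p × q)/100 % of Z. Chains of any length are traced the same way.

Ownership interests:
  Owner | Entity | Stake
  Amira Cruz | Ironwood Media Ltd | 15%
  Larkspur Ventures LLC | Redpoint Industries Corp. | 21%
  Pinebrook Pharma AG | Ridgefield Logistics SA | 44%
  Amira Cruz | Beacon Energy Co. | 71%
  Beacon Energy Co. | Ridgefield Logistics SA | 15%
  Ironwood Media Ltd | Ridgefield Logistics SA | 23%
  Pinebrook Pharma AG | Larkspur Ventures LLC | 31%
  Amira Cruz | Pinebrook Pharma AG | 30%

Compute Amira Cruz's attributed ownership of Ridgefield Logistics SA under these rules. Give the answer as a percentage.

27.3%

Chain via Beacon Energy Co. (R2): 71% × 15% = 10.65% of Ridgefield Logistics SA.
Chain via Pinebrook Pharma AG (R2): 30% × 44% = 13.2% of Ridgefield Logistics SA.
Chain via Ironwood Media Ltd (R2): 15% × 23% = 3.45% of Ridgefield Logistics SA.
Aggregating (R1): 10.65% + 13.2% + 3.45% = 27.3%.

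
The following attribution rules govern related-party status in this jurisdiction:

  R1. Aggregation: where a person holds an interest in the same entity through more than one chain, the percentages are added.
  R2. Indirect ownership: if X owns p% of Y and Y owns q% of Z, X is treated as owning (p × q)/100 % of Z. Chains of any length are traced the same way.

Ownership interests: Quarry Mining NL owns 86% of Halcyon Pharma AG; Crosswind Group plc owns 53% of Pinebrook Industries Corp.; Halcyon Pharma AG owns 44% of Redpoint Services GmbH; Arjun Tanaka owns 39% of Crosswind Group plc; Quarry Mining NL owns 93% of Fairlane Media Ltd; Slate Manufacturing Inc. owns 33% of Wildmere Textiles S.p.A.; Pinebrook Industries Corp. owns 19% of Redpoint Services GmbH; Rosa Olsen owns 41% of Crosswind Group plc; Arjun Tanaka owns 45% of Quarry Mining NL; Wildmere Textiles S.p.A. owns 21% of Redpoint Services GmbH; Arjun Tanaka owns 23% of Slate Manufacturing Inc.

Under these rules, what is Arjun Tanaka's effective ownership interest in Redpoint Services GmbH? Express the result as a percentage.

22.5492%

Chain via Crosswind Group plc → Pinebrook Industries Corp. (R2): 39% × 53% × 19% = 3.9273% of Redpoint Services GmbH.
Chain via Quarry Mining NL → Halcyon Pharma AG (R2): 45% × 86% × 44% = 17.028% of Redpoint Services GmbH.
Chain via Slate Manufacturing Inc. → Wildmere Textiles S.p.A. (R2): 23% × 33% × 21% = 1.5939% of Redpoint Services GmbH.
Aggregating (R1): 3.9273% + 17.028% + 1.5939% = 22.5492%.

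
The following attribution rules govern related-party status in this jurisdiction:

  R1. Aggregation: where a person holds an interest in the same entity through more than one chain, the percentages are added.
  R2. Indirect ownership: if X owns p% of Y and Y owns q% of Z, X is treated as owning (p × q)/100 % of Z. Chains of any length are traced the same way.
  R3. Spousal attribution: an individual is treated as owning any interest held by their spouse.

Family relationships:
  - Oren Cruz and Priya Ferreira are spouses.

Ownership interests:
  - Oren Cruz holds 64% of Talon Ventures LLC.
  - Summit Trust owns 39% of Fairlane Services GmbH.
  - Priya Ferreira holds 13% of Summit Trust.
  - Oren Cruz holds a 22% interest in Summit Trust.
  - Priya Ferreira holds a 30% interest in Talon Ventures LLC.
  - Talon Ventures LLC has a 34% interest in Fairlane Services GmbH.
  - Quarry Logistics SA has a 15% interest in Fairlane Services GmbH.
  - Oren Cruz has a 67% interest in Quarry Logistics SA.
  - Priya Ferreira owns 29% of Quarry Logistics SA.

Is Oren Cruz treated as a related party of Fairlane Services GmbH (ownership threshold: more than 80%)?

No

By spousal attribution (R3), Oren Cruz is treated as also owning Priya Ferreira's interest in Quarry Logistics SA, giving 67% + 29% = 96%.
By spousal attribution (R3), Oren Cruz is treated as also owning Priya Ferreira's interest in Summit Trust, giving 22% + 13% = 35%.
By spousal attribution (R3), Oren Cruz is treated as also owning Priya Ferreira's interest in Talon Ventures LLC, giving 64% + 30% = 94%.
Chain via Quarry Logistics SA (R2): 96% × 15% = 14.4% of Fairlane Services GmbH.
Chain via Summit Trust (R2): 35% × 39% = 13.65% of Fairlane Services GmbH.
Chain via Talon Ventures LLC (R2): 94% × 34% = 31.96% of Fairlane Services GmbH.
Aggregating (R1): 14.4% + 13.65% + 31.96% = 60.01%.
60.01% does not exceed the 80% threshold, so Oren is not a related party to Fairlane Services GmbH.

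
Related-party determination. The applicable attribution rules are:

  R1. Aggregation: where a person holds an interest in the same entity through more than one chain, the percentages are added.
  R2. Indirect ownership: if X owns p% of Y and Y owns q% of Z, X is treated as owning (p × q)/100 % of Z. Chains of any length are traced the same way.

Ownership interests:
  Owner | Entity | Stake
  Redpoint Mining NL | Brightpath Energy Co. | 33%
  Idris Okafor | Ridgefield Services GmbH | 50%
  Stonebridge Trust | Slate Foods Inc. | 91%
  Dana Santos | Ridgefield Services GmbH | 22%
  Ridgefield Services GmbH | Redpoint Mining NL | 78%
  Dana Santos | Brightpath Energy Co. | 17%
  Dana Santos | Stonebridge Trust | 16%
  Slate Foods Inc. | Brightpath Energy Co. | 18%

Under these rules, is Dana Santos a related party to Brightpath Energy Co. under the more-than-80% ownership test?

Chain via Stonebridge Trust → Slate Foods Inc. (R2): 16% × 91% × 18% = 2.6208% of Brightpath Energy Co.
Chain via Ridgefield Services GmbH → Redpoint Mining NL (R2): 22% × 78% × 33% = 5.6628% of Brightpath Energy Co.
Direct interest in Brightpath Energy Co: 17%.
Aggregating (R1): 2.6208% + 5.6628% + 17% = 25.2836%.
25.2836% does not exceed the 80% threshold, so Dana is not a related party to Brightpath Energy Co.

No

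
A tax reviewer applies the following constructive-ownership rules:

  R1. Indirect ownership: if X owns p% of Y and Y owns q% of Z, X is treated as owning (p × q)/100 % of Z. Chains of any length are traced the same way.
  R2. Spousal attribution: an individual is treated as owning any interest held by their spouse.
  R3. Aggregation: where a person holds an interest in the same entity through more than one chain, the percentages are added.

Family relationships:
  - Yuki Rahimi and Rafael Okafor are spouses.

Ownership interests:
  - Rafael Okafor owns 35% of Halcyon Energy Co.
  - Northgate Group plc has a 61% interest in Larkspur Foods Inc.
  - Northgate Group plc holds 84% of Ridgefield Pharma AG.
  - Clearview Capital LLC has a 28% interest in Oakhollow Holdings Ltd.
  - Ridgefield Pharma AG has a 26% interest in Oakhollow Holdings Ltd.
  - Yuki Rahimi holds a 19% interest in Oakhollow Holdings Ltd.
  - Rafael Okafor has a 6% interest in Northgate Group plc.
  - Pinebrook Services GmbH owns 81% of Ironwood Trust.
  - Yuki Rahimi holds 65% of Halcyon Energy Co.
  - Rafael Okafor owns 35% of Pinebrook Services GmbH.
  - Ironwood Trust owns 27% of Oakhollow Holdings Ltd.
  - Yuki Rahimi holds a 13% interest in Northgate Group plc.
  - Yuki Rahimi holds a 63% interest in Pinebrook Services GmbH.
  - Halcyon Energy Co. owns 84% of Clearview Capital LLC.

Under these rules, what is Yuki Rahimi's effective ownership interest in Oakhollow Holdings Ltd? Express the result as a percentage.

68.1022%

By spousal attribution (R2), Yuki Rahimi is treated as also owning Rafael Okafor's interest in Halcyon Energy Co, giving 65% + 35% = 100%.
By spousal attribution (R2), Yuki Rahimi is treated as also owning Rafael Okafor's interest in Northgate Group plc, giving 13% + 6% = 19%.
By spousal attribution (R2), Yuki Rahimi is treated as also owning Rafael Okafor's interest in Pinebrook Services GmbH, giving 63% + 35% = 98%.
Chain via Halcyon Energy Co. → Clearview Capital LLC (R1): 100% × 84% × 28% = 23.52% of Oakhollow Holdings Ltd.
Chain via Northgate Group plc → Ridgefield Pharma AG (R1): 19% × 84% × 26% = 4.1496% of Oakhollow Holdings Ltd.
Chain via Pinebrook Services GmbH → Ironwood Trust (R1): 98% × 81% × 27% = 21.4326% of Oakhollow Holdings Ltd.
Direct interest in Oakhollow Holdings Ltd: 19%.
Aggregating (R3): 23.52% + 4.1496% + 21.4326% + 19% = 68.1022%.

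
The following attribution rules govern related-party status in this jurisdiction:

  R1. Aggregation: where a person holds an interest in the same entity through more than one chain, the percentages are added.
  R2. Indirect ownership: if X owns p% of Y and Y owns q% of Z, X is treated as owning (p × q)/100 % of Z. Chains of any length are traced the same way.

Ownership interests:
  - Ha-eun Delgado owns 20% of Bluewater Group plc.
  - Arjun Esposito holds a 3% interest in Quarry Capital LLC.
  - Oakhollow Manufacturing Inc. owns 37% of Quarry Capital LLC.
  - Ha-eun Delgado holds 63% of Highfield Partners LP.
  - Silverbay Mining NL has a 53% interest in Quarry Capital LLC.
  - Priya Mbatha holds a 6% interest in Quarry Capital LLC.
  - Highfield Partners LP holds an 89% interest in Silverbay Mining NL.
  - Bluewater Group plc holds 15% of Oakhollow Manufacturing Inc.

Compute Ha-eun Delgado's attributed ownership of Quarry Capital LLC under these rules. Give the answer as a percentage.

30.8271%

Chain via Highfield Partners LP → Silverbay Mining NL (R2): 63% × 89% × 53% = 29.7171% of Quarry Capital LLC.
Chain via Bluewater Group plc → Oakhollow Manufacturing Inc. (R2): 20% × 15% × 37% = 1.11% of Quarry Capital LLC.
Aggregating (R1): 29.7171% + 1.11% = 30.8271%.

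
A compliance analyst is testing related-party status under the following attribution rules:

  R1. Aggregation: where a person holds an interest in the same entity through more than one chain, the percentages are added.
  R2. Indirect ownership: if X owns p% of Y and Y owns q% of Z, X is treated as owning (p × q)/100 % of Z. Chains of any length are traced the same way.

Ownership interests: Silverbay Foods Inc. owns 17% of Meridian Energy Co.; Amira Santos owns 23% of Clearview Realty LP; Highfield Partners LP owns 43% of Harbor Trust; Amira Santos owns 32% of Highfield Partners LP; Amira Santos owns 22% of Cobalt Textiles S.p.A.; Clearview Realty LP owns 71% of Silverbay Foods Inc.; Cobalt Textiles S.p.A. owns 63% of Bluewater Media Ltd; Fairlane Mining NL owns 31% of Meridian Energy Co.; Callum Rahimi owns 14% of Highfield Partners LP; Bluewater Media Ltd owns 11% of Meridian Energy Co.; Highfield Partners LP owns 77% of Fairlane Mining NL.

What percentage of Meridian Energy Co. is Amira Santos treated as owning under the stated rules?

Chain via Highfield Partners LP → Fairlane Mining NL (R2): 32% × 77% × 31% = 7.6384% of Meridian Energy Co.
Chain via Cobalt Textiles S.p.A. → Bluewater Media Ltd (R2): 22% × 63% × 11% = 1.5246% of Meridian Energy Co.
Chain via Clearview Realty LP → Silverbay Foods Inc. (R2): 23% × 71% × 17% = 2.7761% of Meridian Energy Co.
Aggregating (R1): 7.6384% + 1.5246% + 2.7761% = 11.9391%.

11.9391%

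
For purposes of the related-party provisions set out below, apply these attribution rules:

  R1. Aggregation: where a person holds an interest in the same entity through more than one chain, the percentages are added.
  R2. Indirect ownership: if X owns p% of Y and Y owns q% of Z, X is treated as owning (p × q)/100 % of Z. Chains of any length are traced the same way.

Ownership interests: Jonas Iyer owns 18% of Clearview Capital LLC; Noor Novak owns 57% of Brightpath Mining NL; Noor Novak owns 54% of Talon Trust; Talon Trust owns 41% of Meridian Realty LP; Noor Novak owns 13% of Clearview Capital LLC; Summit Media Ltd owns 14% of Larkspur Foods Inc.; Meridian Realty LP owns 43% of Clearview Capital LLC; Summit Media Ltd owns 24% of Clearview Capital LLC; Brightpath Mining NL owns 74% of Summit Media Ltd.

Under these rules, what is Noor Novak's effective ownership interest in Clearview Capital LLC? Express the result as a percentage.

Chain via Talon Trust → Meridian Realty LP (R2): 54% × 41% × 43% = 9.5202% of Clearview Capital LLC.
Chain via Brightpath Mining NL → Summit Media Ltd (R2): 57% × 74% × 24% = 10.1232% of Clearview Capital LLC.
Direct interest in Clearview Capital LLC: 13%.
Aggregating (R1): 9.5202% + 10.1232% + 13% = 32.6434%.

32.6434%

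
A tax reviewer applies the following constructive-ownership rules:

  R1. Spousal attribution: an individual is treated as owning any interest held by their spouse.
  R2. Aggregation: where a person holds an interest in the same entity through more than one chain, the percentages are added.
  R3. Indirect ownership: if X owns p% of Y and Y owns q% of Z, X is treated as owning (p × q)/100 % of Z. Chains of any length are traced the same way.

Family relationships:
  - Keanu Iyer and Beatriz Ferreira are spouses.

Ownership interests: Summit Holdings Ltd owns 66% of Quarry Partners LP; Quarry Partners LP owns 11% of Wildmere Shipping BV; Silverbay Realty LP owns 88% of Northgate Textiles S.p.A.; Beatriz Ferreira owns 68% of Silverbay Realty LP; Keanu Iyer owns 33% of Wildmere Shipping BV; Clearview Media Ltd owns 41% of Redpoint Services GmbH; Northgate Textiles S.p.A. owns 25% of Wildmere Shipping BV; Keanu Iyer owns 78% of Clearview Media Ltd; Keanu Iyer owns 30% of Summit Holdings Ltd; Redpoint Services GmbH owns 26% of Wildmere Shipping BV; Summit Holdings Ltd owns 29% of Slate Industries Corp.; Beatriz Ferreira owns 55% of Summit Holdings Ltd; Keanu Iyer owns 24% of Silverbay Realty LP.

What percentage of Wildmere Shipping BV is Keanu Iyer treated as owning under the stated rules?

By spousal attribution (R1), Keanu Iyer is treated as also owning Beatriz Ferreira's interest in Silverbay Realty LP, giving 24% + 68% = 92%.
By spousal attribution (R1), Keanu Iyer is treated as also owning Beatriz Ferreira's interest in Summit Holdings Ltd, giving 30% + 55% = 85%.
Chain via Silverbay Realty LP → Northgate Textiles S.p.A. (R3): 92% × 88% × 25% = 20.24% of Wildmere Shipping BV.
Chain via Clearview Media Ltd → Redpoint Services GmbH (R3): 78% × 41% × 26% = 8.3148% of Wildmere Shipping BV.
Chain via Summit Holdings Ltd → Quarry Partners LP (R3): 85% × 66% × 11% = 6.171% of Wildmere Shipping BV.
Direct interest in Wildmere Shipping BV: 33%.
Aggregating (R2): 20.24% + 8.3148% + 6.171% + 33% = 67.7258%.

67.7258%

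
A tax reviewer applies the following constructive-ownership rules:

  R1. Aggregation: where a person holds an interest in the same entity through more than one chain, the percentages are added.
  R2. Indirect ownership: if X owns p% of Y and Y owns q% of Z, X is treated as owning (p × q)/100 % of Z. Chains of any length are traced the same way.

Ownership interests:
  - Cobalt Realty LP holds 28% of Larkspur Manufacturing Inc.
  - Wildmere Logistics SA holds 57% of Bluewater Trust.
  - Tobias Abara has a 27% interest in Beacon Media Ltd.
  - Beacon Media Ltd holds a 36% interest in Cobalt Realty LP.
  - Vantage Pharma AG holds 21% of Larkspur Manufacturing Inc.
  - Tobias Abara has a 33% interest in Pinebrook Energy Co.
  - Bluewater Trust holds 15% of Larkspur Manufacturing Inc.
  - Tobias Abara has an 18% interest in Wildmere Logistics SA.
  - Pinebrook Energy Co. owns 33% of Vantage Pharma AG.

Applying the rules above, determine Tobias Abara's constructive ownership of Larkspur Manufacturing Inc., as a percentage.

Chain via Pinebrook Energy Co. → Vantage Pharma AG (R2): 33% × 33% × 21% = 2.2869% of Larkspur Manufacturing Inc.
Chain via Beacon Media Ltd → Cobalt Realty LP (R2): 27% × 36% × 28% = 2.7216% of Larkspur Manufacturing Inc.
Chain via Wildmere Logistics SA → Bluewater Trust (R2): 18% × 57% × 15% = 1.539% of Larkspur Manufacturing Inc.
Aggregating (R1): 2.2869% + 2.7216% + 1.539% = 6.5475%.

6.5475%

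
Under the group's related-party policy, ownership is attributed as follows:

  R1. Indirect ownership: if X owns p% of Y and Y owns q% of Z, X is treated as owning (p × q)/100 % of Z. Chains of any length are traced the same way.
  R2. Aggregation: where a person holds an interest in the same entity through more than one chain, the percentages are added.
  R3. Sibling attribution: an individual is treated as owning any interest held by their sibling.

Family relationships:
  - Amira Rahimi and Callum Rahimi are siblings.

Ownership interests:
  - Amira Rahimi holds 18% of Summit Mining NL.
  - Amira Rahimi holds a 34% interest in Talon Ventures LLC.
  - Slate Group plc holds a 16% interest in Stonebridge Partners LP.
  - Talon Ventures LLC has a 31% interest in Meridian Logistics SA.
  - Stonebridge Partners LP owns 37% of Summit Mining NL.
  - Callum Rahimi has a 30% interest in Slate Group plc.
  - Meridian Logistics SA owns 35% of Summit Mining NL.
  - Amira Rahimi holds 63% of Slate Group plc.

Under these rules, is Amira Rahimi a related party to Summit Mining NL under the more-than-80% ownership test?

No

By sibling attribution (R3), Amira Rahimi is treated as also owning Callum Rahimi's interest in Slate Group plc, giving 63% + 30% = 93%.
Chain via Slate Group plc → Stonebridge Partners LP (R1): 93% × 16% × 37% = 5.5056% of Summit Mining NL.
Chain via Talon Ventures LLC → Meridian Logistics SA (R1): 34% × 31% × 35% = 3.689% of Summit Mining NL.
Direct interest in Summit Mining NL: 18%.
Aggregating (R2): 5.5056% + 3.689% + 18% = 27.1946%.
27.1946% does not exceed the 80% threshold, so Amira is not a related party to Summit Mining NL.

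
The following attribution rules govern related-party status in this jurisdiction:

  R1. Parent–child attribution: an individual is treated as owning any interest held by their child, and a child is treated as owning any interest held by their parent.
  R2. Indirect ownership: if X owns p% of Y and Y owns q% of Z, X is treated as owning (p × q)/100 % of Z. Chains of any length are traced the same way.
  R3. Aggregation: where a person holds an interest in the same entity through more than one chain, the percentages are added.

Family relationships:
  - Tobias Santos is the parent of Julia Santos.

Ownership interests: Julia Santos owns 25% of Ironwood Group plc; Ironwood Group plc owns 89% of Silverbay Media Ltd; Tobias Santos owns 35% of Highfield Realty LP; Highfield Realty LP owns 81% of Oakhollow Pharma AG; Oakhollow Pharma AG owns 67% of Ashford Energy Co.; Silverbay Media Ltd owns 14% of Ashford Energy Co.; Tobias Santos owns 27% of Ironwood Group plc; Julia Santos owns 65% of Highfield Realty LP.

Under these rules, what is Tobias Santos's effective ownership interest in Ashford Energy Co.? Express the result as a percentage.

60.7492%

By parent–child attribution (R1), Tobias Santos is treated as also owning Julia Santos's interest in Highfield Realty LP, giving 35% + 65% = 100%.
By parent–child attribution (R1), Tobias Santos is treated as also owning Julia Santos's interest in Ironwood Group plc, giving 27% + 25% = 52%.
Chain via Highfield Realty LP → Oakhollow Pharma AG (R2): 100% × 81% × 67% = 54.27% of Ashford Energy Co.
Chain via Ironwood Group plc → Silverbay Media Ltd (R2): 52% × 89% × 14% = 6.4792% of Ashford Energy Co.
Aggregating (R3): 54.27% + 6.4792% = 60.7492%.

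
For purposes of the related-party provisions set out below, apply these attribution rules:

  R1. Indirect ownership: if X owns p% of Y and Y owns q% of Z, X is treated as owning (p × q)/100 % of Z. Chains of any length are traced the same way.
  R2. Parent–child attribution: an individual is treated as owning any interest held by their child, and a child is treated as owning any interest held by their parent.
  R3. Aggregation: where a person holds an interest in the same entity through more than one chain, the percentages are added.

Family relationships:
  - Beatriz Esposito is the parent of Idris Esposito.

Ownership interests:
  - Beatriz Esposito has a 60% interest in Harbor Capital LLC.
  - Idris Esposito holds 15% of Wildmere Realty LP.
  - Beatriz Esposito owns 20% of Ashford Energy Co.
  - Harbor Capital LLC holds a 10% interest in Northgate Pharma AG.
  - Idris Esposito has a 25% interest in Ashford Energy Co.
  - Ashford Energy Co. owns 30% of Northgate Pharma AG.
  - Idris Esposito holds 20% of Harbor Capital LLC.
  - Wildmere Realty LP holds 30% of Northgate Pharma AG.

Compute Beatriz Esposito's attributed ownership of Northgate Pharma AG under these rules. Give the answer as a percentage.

By parent–child attribution (R2), Beatriz Esposito is treated as also owning Idris Esposito's interest in Harbor Capital LLC, giving 60% + 20% = 80%.
By parent–child attribution (R2), Beatriz Esposito is treated as also owning Idris Esposito's interest in Ashford Energy Co, giving 20% + 25% = 45%.
By parent–child attribution (R2), Beatriz Esposito is treated as owning Idris Esposito's 15% interest in Wildmere Realty LP.
Chain via Harbor Capital LLC (R1): 80% × 10% = 8% of Northgate Pharma AG.
Chain via Ashford Energy Co. (R1): 45% × 30% = 13.5% of Northgate Pharma AG.
Chain via Wildmere Realty LP (R1): 15% × 30% = 4.5% of Northgate Pharma AG.
Aggregating (R3): 8% + 13.5% + 4.5% = 26%.

26%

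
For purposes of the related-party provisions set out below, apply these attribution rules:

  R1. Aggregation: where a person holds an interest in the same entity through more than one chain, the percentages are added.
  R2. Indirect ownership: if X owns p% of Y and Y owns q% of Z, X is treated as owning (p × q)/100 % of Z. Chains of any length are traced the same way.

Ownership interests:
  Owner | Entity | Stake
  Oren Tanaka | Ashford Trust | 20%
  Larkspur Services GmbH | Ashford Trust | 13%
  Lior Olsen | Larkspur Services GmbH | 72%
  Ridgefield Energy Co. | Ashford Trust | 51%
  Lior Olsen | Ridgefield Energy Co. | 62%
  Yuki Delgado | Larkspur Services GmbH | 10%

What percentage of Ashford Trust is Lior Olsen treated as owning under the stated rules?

Chain via Ridgefield Energy Co. (R2): 62% × 51% = 31.62% of Ashford Trust.
Chain via Larkspur Services GmbH (R2): 72% × 13% = 9.36% of Ashford Trust.
Aggregating (R1): 31.62% + 9.36% = 40.98%.

40.98%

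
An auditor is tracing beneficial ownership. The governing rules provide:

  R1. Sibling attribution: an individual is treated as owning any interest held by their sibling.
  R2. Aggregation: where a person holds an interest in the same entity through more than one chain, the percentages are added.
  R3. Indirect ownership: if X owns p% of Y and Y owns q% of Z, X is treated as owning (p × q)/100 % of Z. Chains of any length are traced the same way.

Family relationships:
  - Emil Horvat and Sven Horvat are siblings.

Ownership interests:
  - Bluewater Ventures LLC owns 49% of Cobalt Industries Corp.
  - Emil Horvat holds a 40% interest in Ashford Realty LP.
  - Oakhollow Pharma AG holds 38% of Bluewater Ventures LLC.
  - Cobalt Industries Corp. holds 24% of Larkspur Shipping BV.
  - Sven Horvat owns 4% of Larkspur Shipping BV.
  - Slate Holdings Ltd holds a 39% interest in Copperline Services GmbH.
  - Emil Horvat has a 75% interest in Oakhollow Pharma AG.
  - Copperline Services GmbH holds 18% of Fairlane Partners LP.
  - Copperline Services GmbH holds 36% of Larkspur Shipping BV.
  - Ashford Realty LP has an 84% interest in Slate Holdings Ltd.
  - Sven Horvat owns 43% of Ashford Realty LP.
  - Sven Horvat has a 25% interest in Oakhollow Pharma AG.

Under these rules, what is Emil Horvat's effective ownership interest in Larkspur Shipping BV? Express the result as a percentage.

18.257488%

By sibling attribution (R1), Emil Horvat is treated as also owning Sven Horvat's interest in Oakhollow Pharma AG, giving 75% + 25% = 100%.
By sibling attribution (R1), Emil Horvat is treated as also owning Sven Horvat's interest in Ashford Realty LP, giving 40% + 43% = 83%.
By sibling attribution (R1), Emil Horvat is treated as owning Sven Horvat's 4% interest in Larkspur Shipping BV.
Chain via Oakhollow Pharma AG → Bluewater Ventures LLC → Cobalt Industries Corp. (R3): 100% × 38% × 49% × 24% = 4.4688% of Larkspur Shipping BV.
Chain via Ashford Realty LP → Slate Holdings Ltd → Copperline Services GmbH (R3): 83% × 84% × 39% × 36% = 9.788688% of Larkspur Shipping BV.
Direct interest in Larkspur Shipping BV: 4%.
Aggregating (R2): 4.4688% + 9.788688% + 4% = 18.257488%.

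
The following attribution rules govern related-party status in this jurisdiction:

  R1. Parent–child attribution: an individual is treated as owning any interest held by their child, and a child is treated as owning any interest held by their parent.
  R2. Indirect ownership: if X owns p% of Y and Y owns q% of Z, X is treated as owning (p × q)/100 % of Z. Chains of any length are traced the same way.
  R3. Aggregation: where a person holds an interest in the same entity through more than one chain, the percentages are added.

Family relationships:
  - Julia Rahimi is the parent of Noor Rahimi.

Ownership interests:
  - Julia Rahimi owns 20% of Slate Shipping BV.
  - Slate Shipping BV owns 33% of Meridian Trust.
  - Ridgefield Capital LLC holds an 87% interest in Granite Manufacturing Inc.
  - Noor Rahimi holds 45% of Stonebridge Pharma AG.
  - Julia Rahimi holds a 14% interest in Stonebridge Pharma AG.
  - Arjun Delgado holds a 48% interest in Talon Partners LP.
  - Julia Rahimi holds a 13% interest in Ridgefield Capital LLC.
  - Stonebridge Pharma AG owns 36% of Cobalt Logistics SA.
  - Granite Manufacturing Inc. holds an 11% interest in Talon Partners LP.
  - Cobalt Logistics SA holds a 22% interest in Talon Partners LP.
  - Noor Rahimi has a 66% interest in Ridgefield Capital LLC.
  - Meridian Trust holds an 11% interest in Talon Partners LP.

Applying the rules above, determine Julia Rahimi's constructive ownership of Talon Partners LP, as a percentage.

By parent–child attribution (R1), Julia Rahimi is treated as also owning Noor Rahimi's interest in Stonebridge Pharma AG, giving 14% + 45% = 59%.
By parent–child attribution (R1), Julia Rahimi is treated as also owning Noor Rahimi's interest in Ridgefield Capital LLC, giving 13% + 66% = 79%.
Chain via Stonebridge Pharma AG → Cobalt Logistics SA (R2): 59% × 36% × 22% = 4.6728% of Talon Partners LP.
Chain via Ridgefield Capital LLC → Granite Manufacturing Inc. (R2): 79% × 87% × 11% = 7.5603% of Talon Partners LP.
Chain via Slate Shipping BV → Meridian Trust (R2): 20% × 33% × 11% = 0.726% of Talon Partners LP.
Aggregating (R3): 4.6728% + 7.5603% + 0.726% = 12.9591%.

12.9591%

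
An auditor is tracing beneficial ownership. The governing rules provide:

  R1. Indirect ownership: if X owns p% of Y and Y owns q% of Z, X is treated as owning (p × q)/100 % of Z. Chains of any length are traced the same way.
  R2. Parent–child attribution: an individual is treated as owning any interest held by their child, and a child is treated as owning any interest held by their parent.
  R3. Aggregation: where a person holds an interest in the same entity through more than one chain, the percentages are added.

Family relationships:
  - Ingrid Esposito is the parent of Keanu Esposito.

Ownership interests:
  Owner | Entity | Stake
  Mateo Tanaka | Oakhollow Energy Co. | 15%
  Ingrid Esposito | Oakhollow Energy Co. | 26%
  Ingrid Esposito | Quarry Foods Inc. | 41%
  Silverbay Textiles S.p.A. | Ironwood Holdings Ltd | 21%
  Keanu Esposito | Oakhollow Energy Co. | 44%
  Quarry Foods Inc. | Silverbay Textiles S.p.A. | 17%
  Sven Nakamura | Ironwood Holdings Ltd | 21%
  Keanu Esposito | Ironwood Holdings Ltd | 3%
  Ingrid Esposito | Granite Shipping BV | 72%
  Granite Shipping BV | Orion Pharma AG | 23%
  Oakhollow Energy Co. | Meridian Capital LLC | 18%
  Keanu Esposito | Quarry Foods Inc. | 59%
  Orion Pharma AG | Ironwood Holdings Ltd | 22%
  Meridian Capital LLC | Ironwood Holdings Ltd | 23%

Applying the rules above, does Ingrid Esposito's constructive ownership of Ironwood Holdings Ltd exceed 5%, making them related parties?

By parent–child attribution (R2), Ingrid Esposito is treated as also owning Keanu Esposito's interest in Quarry Foods Inc, giving 41% + 59% = 100%.
By parent–child attribution (R2), Ingrid Esposito is treated as also owning Keanu Esposito's interest in Oakhollow Energy Co, giving 26% + 44% = 70%.
By parent–child attribution (R2), Ingrid Esposito is treated as owning Keanu Esposito's 3% interest in Ironwood Holdings Ltd.
Chain via Quarry Foods Inc. → Silverbay Textiles S.p.A. (R1): 100% × 17% × 21% = 3.57% of Ironwood Holdings Ltd.
Chain via Granite Shipping BV → Orion Pharma AG (R1): 72% × 23% × 22% = 3.6432% of Ironwood Holdings Ltd.
Chain via Oakhollow Energy Co. → Meridian Capital LLC (R1): 70% × 18% × 23% = 2.898% of Ironwood Holdings Ltd.
Direct interest in Ironwood Holdings Ltd: 3%.
Aggregating (R3): 3.57% + 3.6432% + 2.898% + 3% = 13.1112%.
13.1112% exceeds the 5% threshold, so Ingrid is a related party to Ironwood Holdings Ltd.

Yes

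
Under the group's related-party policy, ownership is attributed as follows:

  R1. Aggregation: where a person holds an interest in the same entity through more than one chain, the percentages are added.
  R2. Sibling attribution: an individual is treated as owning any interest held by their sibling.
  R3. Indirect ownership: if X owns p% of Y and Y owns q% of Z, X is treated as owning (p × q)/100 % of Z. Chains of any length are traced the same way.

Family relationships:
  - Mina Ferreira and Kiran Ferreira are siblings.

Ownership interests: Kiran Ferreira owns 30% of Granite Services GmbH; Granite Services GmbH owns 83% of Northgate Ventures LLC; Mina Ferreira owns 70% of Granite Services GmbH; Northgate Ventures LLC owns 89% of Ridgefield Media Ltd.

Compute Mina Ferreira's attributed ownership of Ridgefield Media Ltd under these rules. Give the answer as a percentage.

73.87%

By sibling attribution (R2), Mina Ferreira is treated as also owning Kiran Ferreira's interest in Granite Services GmbH, giving 70% + 30% = 100%.
Chain via Granite Services GmbH → Northgate Ventures LLC (R3): 100% × 83% × 89% = 73.87% of Ridgefield Media Ltd.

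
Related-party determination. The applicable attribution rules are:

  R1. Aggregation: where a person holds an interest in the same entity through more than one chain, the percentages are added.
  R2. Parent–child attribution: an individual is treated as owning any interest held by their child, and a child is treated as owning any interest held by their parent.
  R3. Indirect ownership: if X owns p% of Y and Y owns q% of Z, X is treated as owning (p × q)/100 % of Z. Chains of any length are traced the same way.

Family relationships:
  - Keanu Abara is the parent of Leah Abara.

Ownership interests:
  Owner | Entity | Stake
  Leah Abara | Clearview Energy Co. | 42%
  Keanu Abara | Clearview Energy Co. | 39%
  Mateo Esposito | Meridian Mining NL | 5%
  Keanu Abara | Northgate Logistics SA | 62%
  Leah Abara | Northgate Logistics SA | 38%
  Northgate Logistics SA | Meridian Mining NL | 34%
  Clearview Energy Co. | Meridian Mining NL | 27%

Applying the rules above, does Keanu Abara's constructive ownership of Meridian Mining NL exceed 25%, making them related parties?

By parent–child attribution (R2), Keanu Abara is treated as also owning Leah Abara's interest in Northgate Logistics SA, giving 62% + 38% = 100%.
By parent–child attribution (R2), Keanu Abara is treated as also owning Leah Abara's interest in Clearview Energy Co, giving 39% + 42% = 81%.
Chain via Northgate Logistics SA (R3): 100% × 34% = 34% of Meridian Mining NL.
Chain via Clearview Energy Co. (R3): 81% × 27% = 21.87% of Meridian Mining NL.
Aggregating (R1): 34% + 21.87% = 55.87%.
55.87% exceeds the 25% threshold, so Keanu is a related party to Meridian Mining NL.

Yes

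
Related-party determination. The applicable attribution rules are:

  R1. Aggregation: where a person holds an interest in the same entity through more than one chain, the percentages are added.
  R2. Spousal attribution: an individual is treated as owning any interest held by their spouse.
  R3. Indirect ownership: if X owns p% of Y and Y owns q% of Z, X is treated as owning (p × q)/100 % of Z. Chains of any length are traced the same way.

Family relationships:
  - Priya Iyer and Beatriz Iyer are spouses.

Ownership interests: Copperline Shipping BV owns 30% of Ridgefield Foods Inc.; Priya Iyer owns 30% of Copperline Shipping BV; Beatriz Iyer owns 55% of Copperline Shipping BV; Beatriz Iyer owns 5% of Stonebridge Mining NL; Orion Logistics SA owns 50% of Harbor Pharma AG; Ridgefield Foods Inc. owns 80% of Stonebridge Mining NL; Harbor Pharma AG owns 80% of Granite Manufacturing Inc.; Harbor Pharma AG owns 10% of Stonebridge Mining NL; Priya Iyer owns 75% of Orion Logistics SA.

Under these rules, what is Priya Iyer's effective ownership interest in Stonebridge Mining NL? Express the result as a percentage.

29.15%

By spousal attribution (R2), Priya Iyer is treated as also owning Beatriz Iyer's interest in Copperline Shipping BV, giving 30% + 55% = 85%.
By spousal attribution (R2), Priya Iyer is treated as owning Beatriz Iyer's 5% interest in Stonebridge Mining NL.
Chain via Copperline Shipping BV → Ridgefield Foods Inc. (R3): 85% × 30% × 80% = 20.4% of Stonebridge Mining NL.
Chain via Orion Logistics SA → Harbor Pharma AG (R3): 75% × 50% × 10% = 3.75% of Stonebridge Mining NL.
Direct interest in Stonebridge Mining NL: 5%.
Aggregating (R1): 20.4% + 3.75% + 5% = 29.15%.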